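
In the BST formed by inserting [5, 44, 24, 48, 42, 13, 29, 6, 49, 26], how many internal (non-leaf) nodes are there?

Tree built from: [5, 44, 24, 48, 42, 13, 29, 6, 49, 26]
Tree (level-order array): [5, None, 44, 24, 48, 13, 42, None, 49, 6, None, 29, None, None, None, None, None, 26]
Rule: An internal node has at least one child.
Per-node child counts:
  node 5: 1 child(ren)
  node 44: 2 child(ren)
  node 24: 2 child(ren)
  node 13: 1 child(ren)
  node 6: 0 child(ren)
  node 42: 1 child(ren)
  node 29: 1 child(ren)
  node 26: 0 child(ren)
  node 48: 1 child(ren)
  node 49: 0 child(ren)
Matching nodes: [5, 44, 24, 13, 42, 29, 48]
Count of internal (non-leaf) nodes: 7


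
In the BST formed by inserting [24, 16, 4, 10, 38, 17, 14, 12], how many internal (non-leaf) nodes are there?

Tree built from: [24, 16, 4, 10, 38, 17, 14, 12]
Tree (level-order array): [24, 16, 38, 4, 17, None, None, None, 10, None, None, None, 14, 12]
Rule: An internal node has at least one child.
Per-node child counts:
  node 24: 2 child(ren)
  node 16: 2 child(ren)
  node 4: 1 child(ren)
  node 10: 1 child(ren)
  node 14: 1 child(ren)
  node 12: 0 child(ren)
  node 17: 0 child(ren)
  node 38: 0 child(ren)
Matching nodes: [24, 16, 4, 10, 14]
Count of internal (non-leaf) nodes: 5


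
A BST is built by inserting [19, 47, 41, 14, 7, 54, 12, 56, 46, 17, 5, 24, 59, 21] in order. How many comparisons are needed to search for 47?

Search path for 47: 19 -> 47
Found: True
Comparisons: 2


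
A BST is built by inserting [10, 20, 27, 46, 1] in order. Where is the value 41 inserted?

Starting tree (level order): [10, 1, 20, None, None, None, 27, None, 46]
Insertion path: 10 -> 20 -> 27 -> 46
Result: insert 41 as left child of 46
Final tree (level order): [10, 1, 20, None, None, None, 27, None, 46, 41]


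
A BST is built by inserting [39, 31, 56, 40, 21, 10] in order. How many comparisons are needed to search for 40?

Search path for 40: 39 -> 56 -> 40
Found: True
Comparisons: 3


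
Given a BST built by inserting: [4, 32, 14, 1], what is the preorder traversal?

Tree insertion order: [4, 32, 14, 1]
Tree (level-order array): [4, 1, 32, None, None, 14]
Preorder traversal: [4, 1, 32, 14]


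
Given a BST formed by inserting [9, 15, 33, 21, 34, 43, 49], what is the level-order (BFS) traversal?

Tree insertion order: [9, 15, 33, 21, 34, 43, 49]
Tree (level-order array): [9, None, 15, None, 33, 21, 34, None, None, None, 43, None, 49]
BFS from the root, enqueuing left then right child of each popped node:
  queue [9] -> pop 9, enqueue [15], visited so far: [9]
  queue [15] -> pop 15, enqueue [33], visited so far: [9, 15]
  queue [33] -> pop 33, enqueue [21, 34], visited so far: [9, 15, 33]
  queue [21, 34] -> pop 21, enqueue [none], visited so far: [9, 15, 33, 21]
  queue [34] -> pop 34, enqueue [43], visited so far: [9, 15, 33, 21, 34]
  queue [43] -> pop 43, enqueue [49], visited so far: [9, 15, 33, 21, 34, 43]
  queue [49] -> pop 49, enqueue [none], visited so far: [9, 15, 33, 21, 34, 43, 49]
Result: [9, 15, 33, 21, 34, 43, 49]


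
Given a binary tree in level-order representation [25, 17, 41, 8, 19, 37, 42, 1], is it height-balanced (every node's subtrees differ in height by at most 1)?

Tree (level-order array): [25, 17, 41, 8, 19, 37, 42, 1]
Definition: a tree is height-balanced if, at every node, |h(left) - h(right)| <= 1 (empty subtree has height -1).
Bottom-up per-node check:
  node 1: h_left=-1, h_right=-1, diff=0 [OK], height=0
  node 8: h_left=0, h_right=-1, diff=1 [OK], height=1
  node 19: h_left=-1, h_right=-1, diff=0 [OK], height=0
  node 17: h_left=1, h_right=0, diff=1 [OK], height=2
  node 37: h_left=-1, h_right=-1, diff=0 [OK], height=0
  node 42: h_left=-1, h_right=-1, diff=0 [OK], height=0
  node 41: h_left=0, h_right=0, diff=0 [OK], height=1
  node 25: h_left=2, h_right=1, diff=1 [OK], height=3
All nodes satisfy the balance condition.
Result: Balanced


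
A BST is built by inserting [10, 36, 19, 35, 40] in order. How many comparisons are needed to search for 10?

Search path for 10: 10
Found: True
Comparisons: 1


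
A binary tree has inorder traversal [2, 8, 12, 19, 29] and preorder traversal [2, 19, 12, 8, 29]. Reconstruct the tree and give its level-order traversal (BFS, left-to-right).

Inorder:  [2, 8, 12, 19, 29]
Preorder: [2, 19, 12, 8, 29]
Algorithm: preorder visits root first, so consume preorder in order;
for each root, split the current inorder slice at that value into
left-subtree inorder and right-subtree inorder, then recurse.
Recursive splits:
  root=2; inorder splits into left=[], right=[8, 12, 19, 29]
  root=19; inorder splits into left=[8, 12], right=[29]
  root=12; inorder splits into left=[8], right=[]
  root=8; inorder splits into left=[], right=[]
  root=29; inorder splits into left=[], right=[]
Reconstructed level-order: [2, 19, 12, 29, 8]


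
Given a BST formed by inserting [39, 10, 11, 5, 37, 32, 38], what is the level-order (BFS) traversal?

Tree insertion order: [39, 10, 11, 5, 37, 32, 38]
Tree (level-order array): [39, 10, None, 5, 11, None, None, None, 37, 32, 38]
BFS from the root, enqueuing left then right child of each popped node:
  queue [39] -> pop 39, enqueue [10], visited so far: [39]
  queue [10] -> pop 10, enqueue [5, 11], visited so far: [39, 10]
  queue [5, 11] -> pop 5, enqueue [none], visited so far: [39, 10, 5]
  queue [11] -> pop 11, enqueue [37], visited so far: [39, 10, 5, 11]
  queue [37] -> pop 37, enqueue [32, 38], visited so far: [39, 10, 5, 11, 37]
  queue [32, 38] -> pop 32, enqueue [none], visited so far: [39, 10, 5, 11, 37, 32]
  queue [38] -> pop 38, enqueue [none], visited so far: [39, 10, 5, 11, 37, 32, 38]
Result: [39, 10, 5, 11, 37, 32, 38]


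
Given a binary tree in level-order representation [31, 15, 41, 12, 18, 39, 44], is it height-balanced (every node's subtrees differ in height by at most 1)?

Tree (level-order array): [31, 15, 41, 12, 18, 39, 44]
Definition: a tree is height-balanced if, at every node, |h(left) - h(right)| <= 1 (empty subtree has height -1).
Bottom-up per-node check:
  node 12: h_left=-1, h_right=-1, diff=0 [OK], height=0
  node 18: h_left=-1, h_right=-1, diff=0 [OK], height=0
  node 15: h_left=0, h_right=0, diff=0 [OK], height=1
  node 39: h_left=-1, h_right=-1, diff=0 [OK], height=0
  node 44: h_left=-1, h_right=-1, diff=0 [OK], height=0
  node 41: h_left=0, h_right=0, diff=0 [OK], height=1
  node 31: h_left=1, h_right=1, diff=0 [OK], height=2
All nodes satisfy the balance condition.
Result: Balanced


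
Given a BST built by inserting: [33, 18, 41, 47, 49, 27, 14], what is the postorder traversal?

Tree insertion order: [33, 18, 41, 47, 49, 27, 14]
Tree (level-order array): [33, 18, 41, 14, 27, None, 47, None, None, None, None, None, 49]
Postorder traversal: [14, 27, 18, 49, 47, 41, 33]


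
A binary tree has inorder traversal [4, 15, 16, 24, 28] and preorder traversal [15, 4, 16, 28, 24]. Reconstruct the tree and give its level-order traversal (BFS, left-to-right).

Inorder:  [4, 15, 16, 24, 28]
Preorder: [15, 4, 16, 28, 24]
Algorithm: preorder visits root first, so consume preorder in order;
for each root, split the current inorder slice at that value into
left-subtree inorder and right-subtree inorder, then recurse.
Recursive splits:
  root=15; inorder splits into left=[4], right=[16, 24, 28]
  root=4; inorder splits into left=[], right=[]
  root=16; inorder splits into left=[], right=[24, 28]
  root=28; inorder splits into left=[24], right=[]
  root=24; inorder splits into left=[], right=[]
Reconstructed level-order: [15, 4, 16, 28, 24]


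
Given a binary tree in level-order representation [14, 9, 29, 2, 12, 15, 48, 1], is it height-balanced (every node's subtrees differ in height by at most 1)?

Tree (level-order array): [14, 9, 29, 2, 12, 15, 48, 1]
Definition: a tree is height-balanced if, at every node, |h(left) - h(right)| <= 1 (empty subtree has height -1).
Bottom-up per-node check:
  node 1: h_left=-1, h_right=-1, diff=0 [OK], height=0
  node 2: h_left=0, h_right=-1, diff=1 [OK], height=1
  node 12: h_left=-1, h_right=-1, diff=0 [OK], height=0
  node 9: h_left=1, h_right=0, diff=1 [OK], height=2
  node 15: h_left=-1, h_right=-1, diff=0 [OK], height=0
  node 48: h_left=-1, h_right=-1, diff=0 [OK], height=0
  node 29: h_left=0, h_right=0, diff=0 [OK], height=1
  node 14: h_left=2, h_right=1, diff=1 [OK], height=3
All nodes satisfy the balance condition.
Result: Balanced


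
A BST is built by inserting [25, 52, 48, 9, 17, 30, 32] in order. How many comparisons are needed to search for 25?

Search path for 25: 25
Found: True
Comparisons: 1


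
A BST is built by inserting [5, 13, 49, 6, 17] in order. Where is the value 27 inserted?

Starting tree (level order): [5, None, 13, 6, 49, None, None, 17]
Insertion path: 5 -> 13 -> 49 -> 17
Result: insert 27 as right child of 17
Final tree (level order): [5, None, 13, 6, 49, None, None, 17, None, None, 27]


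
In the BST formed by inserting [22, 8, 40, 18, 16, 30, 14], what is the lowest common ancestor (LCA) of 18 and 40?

Tree insertion order: [22, 8, 40, 18, 16, 30, 14]
Tree (level-order array): [22, 8, 40, None, 18, 30, None, 16, None, None, None, 14]
In a BST, the LCA of p=18, q=40 is the first node v on the
root-to-leaf path with p <= v <= q (go left if both < v, right if both > v).
Walk from root:
  at 22: 18 <= 22 <= 40, this is the LCA
LCA = 22


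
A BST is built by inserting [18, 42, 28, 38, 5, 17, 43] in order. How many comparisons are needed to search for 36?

Search path for 36: 18 -> 42 -> 28 -> 38
Found: False
Comparisons: 4


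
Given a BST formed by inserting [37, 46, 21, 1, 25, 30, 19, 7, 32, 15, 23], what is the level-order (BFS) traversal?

Tree insertion order: [37, 46, 21, 1, 25, 30, 19, 7, 32, 15, 23]
Tree (level-order array): [37, 21, 46, 1, 25, None, None, None, 19, 23, 30, 7, None, None, None, None, 32, None, 15]
BFS from the root, enqueuing left then right child of each popped node:
  queue [37] -> pop 37, enqueue [21, 46], visited so far: [37]
  queue [21, 46] -> pop 21, enqueue [1, 25], visited so far: [37, 21]
  queue [46, 1, 25] -> pop 46, enqueue [none], visited so far: [37, 21, 46]
  queue [1, 25] -> pop 1, enqueue [19], visited so far: [37, 21, 46, 1]
  queue [25, 19] -> pop 25, enqueue [23, 30], visited so far: [37, 21, 46, 1, 25]
  queue [19, 23, 30] -> pop 19, enqueue [7], visited so far: [37, 21, 46, 1, 25, 19]
  queue [23, 30, 7] -> pop 23, enqueue [none], visited so far: [37, 21, 46, 1, 25, 19, 23]
  queue [30, 7] -> pop 30, enqueue [32], visited so far: [37, 21, 46, 1, 25, 19, 23, 30]
  queue [7, 32] -> pop 7, enqueue [15], visited so far: [37, 21, 46, 1, 25, 19, 23, 30, 7]
  queue [32, 15] -> pop 32, enqueue [none], visited so far: [37, 21, 46, 1, 25, 19, 23, 30, 7, 32]
  queue [15] -> pop 15, enqueue [none], visited so far: [37, 21, 46, 1, 25, 19, 23, 30, 7, 32, 15]
Result: [37, 21, 46, 1, 25, 19, 23, 30, 7, 32, 15]


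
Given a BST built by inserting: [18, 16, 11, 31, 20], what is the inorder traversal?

Tree insertion order: [18, 16, 11, 31, 20]
Tree (level-order array): [18, 16, 31, 11, None, 20]
Inorder traversal: [11, 16, 18, 20, 31]


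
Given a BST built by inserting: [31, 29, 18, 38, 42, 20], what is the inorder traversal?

Tree insertion order: [31, 29, 18, 38, 42, 20]
Tree (level-order array): [31, 29, 38, 18, None, None, 42, None, 20]
Inorder traversal: [18, 20, 29, 31, 38, 42]


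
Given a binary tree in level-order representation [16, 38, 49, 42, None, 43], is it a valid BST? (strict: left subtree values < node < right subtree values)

Level-order array: [16, 38, 49, 42, None, 43]
Validate using subtree bounds (lo, hi): at each node, require lo < value < hi,
then recurse left with hi=value and right with lo=value.
Preorder trace (stopping at first violation):
  at node 16 with bounds (-inf, +inf): OK
  at node 38 with bounds (-inf, 16): VIOLATION
Node 38 violates its bound: not (-inf < 38 < 16).
Result: Not a valid BST


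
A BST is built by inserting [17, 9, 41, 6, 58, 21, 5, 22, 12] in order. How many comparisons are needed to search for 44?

Search path for 44: 17 -> 41 -> 58
Found: False
Comparisons: 3


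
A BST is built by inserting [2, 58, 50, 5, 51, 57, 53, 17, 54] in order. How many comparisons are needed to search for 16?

Search path for 16: 2 -> 58 -> 50 -> 5 -> 17
Found: False
Comparisons: 5


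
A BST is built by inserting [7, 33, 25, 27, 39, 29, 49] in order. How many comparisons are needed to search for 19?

Search path for 19: 7 -> 33 -> 25
Found: False
Comparisons: 3


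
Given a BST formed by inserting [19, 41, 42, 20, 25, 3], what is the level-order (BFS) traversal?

Tree insertion order: [19, 41, 42, 20, 25, 3]
Tree (level-order array): [19, 3, 41, None, None, 20, 42, None, 25]
BFS from the root, enqueuing left then right child of each popped node:
  queue [19] -> pop 19, enqueue [3, 41], visited so far: [19]
  queue [3, 41] -> pop 3, enqueue [none], visited so far: [19, 3]
  queue [41] -> pop 41, enqueue [20, 42], visited so far: [19, 3, 41]
  queue [20, 42] -> pop 20, enqueue [25], visited so far: [19, 3, 41, 20]
  queue [42, 25] -> pop 42, enqueue [none], visited so far: [19, 3, 41, 20, 42]
  queue [25] -> pop 25, enqueue [none], visited so far: [19, 3, 41, 20, 42, 25]
Result: [19, 3, 41, 20, 42, 25]


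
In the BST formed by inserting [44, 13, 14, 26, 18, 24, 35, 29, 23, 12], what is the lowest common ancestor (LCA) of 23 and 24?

Tree insertion order: [44, 13, 14, 26, 18, 24, 35, 29, 23, 12]
Tree (level-order array): [44, 13, None, 12, 14, None, None, None, 26, 18, 35, None, 24, 29, None, 23]
In a BST, the LCA of p=23, q=24 is the first node v on the
root-to-leaf path with p <= v <= q (go left if both < v, right if both > v).
Walk from root:
  at 44: both 23 and 24 < 44, go left
  at 13: both 23 and 24 > 13, go right
  at 14: both 23 and 24 > 14, go right
  at 26: both 23 and 24 < 26, go left
  at 18: both 23 and 24 > 18, go right
  at 24: 23 <= 24 <= 24, this is the LCA
LCA = 24


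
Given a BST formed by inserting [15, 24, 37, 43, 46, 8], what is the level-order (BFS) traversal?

Tree insertion order: [15, 24, 37, 43, 46, 8]
Tree (level-order array): [15, 8, 24, None, None, None, 37, None, 43, None, 46]
BFS from the root, enqueuing left then right child of each popped node:
  queue [15] -> pop 15, enqueue [8, 24], visited so far: [15]
  queue [8, 24] -> pop 8, enqueue [none], visited so far: [15, 8]
  queue [24] -> pop 24, enqueue [37], visited so far: [15, 8, 24]
  queue [37] -> pop 37, enqueue [43], visited so far: [15, 8, 24, 37]
  queue [43] -> pop 43, enqueue [46], visited so far: [15, 8, 24, 37, 43]
  queue [46] -> pop 46, enqueue [none], visited so far: [15, 8, 24, 37, 43, 46]
Result: [15, 8, 24, 37, 43, 46]


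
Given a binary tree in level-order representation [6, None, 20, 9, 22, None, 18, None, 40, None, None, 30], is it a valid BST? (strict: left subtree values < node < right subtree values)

Level-order array: [6, None, 20, 9, 22, None, 18, None, 40, None, None, 30]
Validate using subtree bounds (lo, hi): at each node, require lo < value < hi,
then recurse left with hi=value and right with lo=value.
Preorder trace (stopping at first violation):
  at node 6 with bounds (-inf, +inf): OK
  at node 20 with bounds (6, +inf): OK
  at node 9 with bounds (6, 20): OK
  at node 18 with bounds (9, 20): OK
  at node 22 with bounds (20, +inf): OK
  at node 40 with bounds (22, +inf): OK
  at node 30 with bounds (22, 40): OK
No violation found at any node.
Result: Valid BST


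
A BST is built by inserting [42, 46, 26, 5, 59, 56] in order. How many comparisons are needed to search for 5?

Search path for 5: 42 -> 26 -> 5
Found: True
Comparisons: 3


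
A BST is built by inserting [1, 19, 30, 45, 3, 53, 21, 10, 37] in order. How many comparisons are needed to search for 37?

Search path for 37: 1 -> 19 -> 30 -> 45 -> 37
Found: True
Comparisons: 5


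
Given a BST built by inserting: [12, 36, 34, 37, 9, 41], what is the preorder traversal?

Tree insertion order: [12, 36, 34, 37, 9, 41]
Tree (level-order array): [12, 9, 36, None, None, 34, 37, None, None, None, 41]
Preorder traversal: [12, 9, 36, 34, 37, 41]


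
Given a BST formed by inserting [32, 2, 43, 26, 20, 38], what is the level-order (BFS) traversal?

Tree insertion order: [32, 2, 43, 26, 20, 38]
Tree (level-order array): [32, 2, 43, None, 26, 38, None, 20]
BFS from the root, enqueuing left then right child of each popped node:
  queue [32] -> pop 32, enqueue [2, 43], visited so far: [32]
  queue [2, 43] -> pop 2, enqueue [26], visited so far: [32, 2]
  queue [43, 26] -> pop 43, enqueue [38], visited so far: [32, 2, 43]
  queue [26, 38] -> pop 26, enqueue [20], visited so far: [32, 2, 43, 26]
  queue [38, 20] -> pop 38, enqueue [none], visited so far: [32, 2, 43, 26, 38]
  queue [20] -> pop 20, enqueue [none], visited so far: [32, 2, 43, 26, 38, 20]
Result: [32, 2, 43, 26, 38, 20]


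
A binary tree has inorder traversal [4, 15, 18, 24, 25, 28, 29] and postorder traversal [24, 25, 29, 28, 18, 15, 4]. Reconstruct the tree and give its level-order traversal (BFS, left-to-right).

Inorder:   [4, 15, 18, 24, 25, 28, 29]
Postorder: [24, 25, 29, 28, 18, 15, 4]
Algorithm: postorder visits root last, so walk postorder right-to-left;
each value is the root of the current inorder slice — split it at that
value, recurse on the right subtree first, then the left.
Recursive splits:
  root=4; inorder splits into left=[], right=[15, 18, 24, 25, 28, 29]
  root=15; inorder splits into left=[], right=[18, 24, 25, 28, 29]
  root=18; inorder splits into left=[], right=[24, 25, 28, 29]
  root=28; inorder splits into left=[24, 25], right=[29]
  root=29; inorder splits into left=[], right=[]
  root=25; inorder splits into left=[24], right=[]
  root=24; inorder splits into left=[], right=[]
Reconstructed level-order: [4, 15, 18, 28, 25, 29, 24]


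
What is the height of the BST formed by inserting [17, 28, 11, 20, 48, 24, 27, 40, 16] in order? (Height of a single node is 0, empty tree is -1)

Insertion order: [17, 28, 11, 20, 48, 24, 27, 40, 16]
Tree (level-order array): [17, 11, 28, None, 16, 20, 48, None, None, None, 24, 40, None, None, 27]
Compute height bottom-up (empty subtree = -1):
  height(16) = 1 + max(-1, -1) = 0
  height(11) = 1 + max(-1, 0) = 1
  height(27) = 1 + max(-1, -1) = 0
  height(24) = 1 + max(-1, 0) = 1
  height(20) = 1 + max(-1, 1) = 2
  height(40) = 1 + max(-1, -1) = 0
  height(48) = 1 + max(0, -1) = 1
  height(28) = 1 + max(2, 1) = 3
  height(17) = 1 + max(1, 3) = 4
Height = 4


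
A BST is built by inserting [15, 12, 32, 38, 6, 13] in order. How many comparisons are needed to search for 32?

Search path for 32: 15 -> 32
Found: True
Comparisons: 2


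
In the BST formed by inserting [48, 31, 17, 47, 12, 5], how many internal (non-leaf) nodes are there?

Tree built from: [48, 31, 17, 47, 12, 5]
Tree (level-order array): [48, 31, None, 17, 47, 12, None, None, None, 5]
Rule: An internal node has at least one child.
Per-node child counts:
  node 48: 1 child(ren)
  node 31: 2 child(ren)
  node 17: 1 child(ren)
  node 12: 1 child(ren)
  node 5: 0 child(ren)
  node 47: 0 child(ren)
Matching nodes: [48, 31, 17, 12]
Count of internal (non-leaf) nodes: 4


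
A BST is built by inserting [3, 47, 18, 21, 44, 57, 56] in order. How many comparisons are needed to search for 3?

Search path for 3: 3
Found: True
Comparisons: 1


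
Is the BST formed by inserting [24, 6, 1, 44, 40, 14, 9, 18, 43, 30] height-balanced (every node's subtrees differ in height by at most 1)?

Tree (level-order array): [24, 6, 44, 1, 14, 40, None, None, None, 9, 18, 30, 43]
Definition: a tree is height-balanced if, at every node, |h(left) - h(right)| <= 1 (empty subtree has height -1).
Bottom-up per-node check:
  node 1: h_left=-1, h_right=-1, diff=0 [OK], height=0
  node 9: h_left=-1, h_right=-1, diff=0 [OK], height=0
  node 18: h_left=-1, h_right=-1, diff=0 [OK], height=0
  node 14: h_left=0, h_right=0, diff=0 [OK], height=1
  node 6: h_left=0, h_right=1, diff=1 [OK], height=2
  node 30: h_left=-1, h_right=-1, diff=0 [OK], height=0
  node 43: h_left=-1, h_right=-1, diff=0 [OK], height=0
  node 40: h_left=0, h_right=0, diff=0 [OK], height=1
  node 44: h_left=1, h_right=-1, diff=2 [FAIL (|1--1|=2 > 1)], height=2
  node 24: h_left=2, h_right=2, diff=0 [OK], height=3
Node 44 violates the condition: |1 - -1| = 2 > 1.
Result: Not balanced


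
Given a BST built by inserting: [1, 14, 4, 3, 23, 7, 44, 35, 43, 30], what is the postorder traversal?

Tree insertion order: [1, 14, 4, 3, 23, 7, 44, 35, 43, 30]
Tree (level-order array): [1, None, 14, 4, 23, 3, 7, None, 44, None, None, None, None, 35, None, 30, 43]
Postorder traversal: [3, 7, 4, 30, 43, 35, 44, 23, 14, 1]


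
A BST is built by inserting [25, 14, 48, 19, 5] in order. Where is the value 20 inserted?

Starting tree (level order): [25, 14, 48, 5, 19]
Insertion path: 25 -> 14 -> 19
Result: insert 20 as right child of 19
Final tree (level order): [25, 14, 48, 5, 19, None, None, None, None, None, 20]


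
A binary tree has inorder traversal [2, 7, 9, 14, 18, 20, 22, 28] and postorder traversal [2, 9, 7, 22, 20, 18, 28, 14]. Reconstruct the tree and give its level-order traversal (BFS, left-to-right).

Inorder:   [2, 7, 9, 14, 18, 20, 22, 28]
Postorder: [2, 9, 7, 22, 20, 18, 28, 14]
Algorithm: postorder visits root last, so walk postorder right-to-left;
each value is the root of the current inorder slice — split it at that
value, recurse on the right subtree first, then the left.
Recursive splits:
  root=14; inorder splits into left=[2, 7, 9], right=[18, 20, 22, 28]
  root=28; inorder splits into left=[18, 20, 22], right=[]
  root=18; inorder splits into left=[], right=[20, 22]
  root=20; inorder splits into left=[], right=[22]
  root=22; inorder splits into left=[], right=[]
  root=7; inorder splits into left=[2], right=[9]
  root=9; inorder splits into left=[], right=[]
  root=2; inorder splits into left=[], right=[]
Reconstructed level-order: [14, 7, 28, 2, 9, 18, 20, 22]


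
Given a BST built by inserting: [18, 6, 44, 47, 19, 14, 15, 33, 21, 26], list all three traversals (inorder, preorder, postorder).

Tree insertion order: [18, 6, 44, 47, 19, 14, 15, 33, 21, 26]
Tree (level-order array): [18, 6, 44, None, 14, 19, 47, None, 15, None, 33, None, None, None, None, 21, None, None, 26]
Inorder (L, root, R): [6, 14, 15, 18, 19, 21, 26, 33, 44, 47]
Preorder (root, L, R): [18, 6, 14, 15, 44, 19, 33, 21, 26, 47]
Postorder (L, R, root): [15, 14, 6, 26, 21, 33, 19, 47, 44, 18]


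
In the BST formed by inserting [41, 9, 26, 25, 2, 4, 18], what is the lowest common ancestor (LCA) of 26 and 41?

Tree insertion order: [41, 9, 26, 25, 2, 4, 18]
Tree (level-order array): [41, 9, None, 2, 26, None, 4, 25, None, None, None, 18]
In a BST, the LCA of p=26, q=41 is the first node v on the
root-to-leaf path with p <= v <= q (go left if both < v, right if both > v).
Walk from root:
  at 41: 26 <= 41 <= 41, this is the LCA
LCA = 41


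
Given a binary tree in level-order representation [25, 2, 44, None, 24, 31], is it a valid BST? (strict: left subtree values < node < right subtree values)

Level-order array: [25, 2, 44, None, 24, 31]
Validate using subtree bounds (lo, hi): at each node, require lo < value < hi,
then recurse left with hi=value and right with lo=value.
Preorder trace (stopping at first violation):
  at node 25 with bounds (-inf, +inf): OK
  at node 2 with bounds (-inf, 25): OK
  at node 24 with bounds (2, 25): OK
  at node 44 with bounds (25, +inf): OK
  at node 31 with bounds (25, 44): OK
No violation found at any node.
Result: Valid BST


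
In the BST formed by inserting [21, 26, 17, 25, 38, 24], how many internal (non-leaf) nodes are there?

Tree built from: [21, 26, 17, 25, 38, 24]
Tree (level-order array): [21, 17, 26, None, None, 25, 38, 24]
Rule: An internal node has at least one child.
Per-node child counts:
  node 21: 2 child(ren)
  node 17: 0 child(ren)
  node 26: 2 child(ren)
  node 25: 1 child(ren)
  node 24: 0 child(ren)
  node 38: 0 child(ren)
Matching nodes: [21, 26, 25]
Count of internal (non-leaf) nodes: 3


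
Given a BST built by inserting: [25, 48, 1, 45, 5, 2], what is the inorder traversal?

Tree insertion order: [25, 48, 1, 45, 5, 2]
Tree (level-order array): [25, 1, 48, None, 5, 45, None, 2]
Inorder traversal: [1, 2, 5, 25, 45, 48]


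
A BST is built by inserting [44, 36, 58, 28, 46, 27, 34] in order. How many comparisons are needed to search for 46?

Search path for 46: 44 -> 58 -> 46
Found: True
Comparisons: 3


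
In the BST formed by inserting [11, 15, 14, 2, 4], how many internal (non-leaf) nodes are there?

Tree built from: [11, 15, 14, 2, 4]
Tree (level-order array): [11, 2, 15, None, 4, 14]
Rule: An internal node has at least one child.
Per-node child counts:
  node 11: 2 child(ren)
  node 2: 1 child(ren)
  node 4: 0 child(ren)
  node 15: 1 child(ren)
  node 14: 0 child(ren)
Matching nodes: [11, 2, 15]
Count of internal (non-leaf) nodes: 3


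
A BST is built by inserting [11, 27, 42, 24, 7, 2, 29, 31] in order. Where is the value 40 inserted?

Starting tree (level order): [11, 7, 27, 2, None, 24, 42, None, None, None, None, 29, None, None, 31]
Insertion path: 11 -> 27 -> 42 -> 29 -> 31
Result: insert 40 as right child of 31
Final tree (level order): [11, 7, 27, 2, None, 24, 42, None, None, None, None, 29, None, None, 31, None, 40]


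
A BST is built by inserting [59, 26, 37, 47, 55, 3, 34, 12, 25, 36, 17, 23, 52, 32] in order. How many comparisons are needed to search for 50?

Search path for 50: 59 -> 26 -> 37 -> 47 -> 55 -> 52
Found: False
Comparisons: 6


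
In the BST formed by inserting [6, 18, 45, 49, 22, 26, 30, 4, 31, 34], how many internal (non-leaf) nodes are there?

Tree built from: [6, 18, 45, 49, 22, 26, 30, 4, 31, 34]
Tree (level-order array): [6, 4, 18, None, None, None, 45, 22, 49, None, 26, None, None, None, 30, None, 31, None, 34]
Rule: An internal node has at least one child.
Per-node child counts:
  node 6: 2 child(ren)
  node 4: 0 child(ren)
  node 18: 1 child(ren)
  node 45: 2 child(ren)
  node 22: 1 child(ren)
  node 26: 1 child(ren)
  node 30: 1 child(ren)
  node 31: 1 child(ren)
  node 34: 0 child(ren)
  node 49: 0 child(ren)
Matching nodes: [6, 18, 45, 22, 26, 30, 31]
Count of internal (non-leaf) nodes: 7


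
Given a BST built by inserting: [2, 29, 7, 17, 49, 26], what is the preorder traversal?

Tree insertion order: [2, 29, 7, 17, 49, 26]
Tree (level-order array): [2, None, 29, 7, 49, None, 17, None, None, None, 26]
Preorder traversal: [2, 29, 7, 17, 26, 49]


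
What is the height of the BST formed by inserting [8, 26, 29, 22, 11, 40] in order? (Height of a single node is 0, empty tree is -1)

Insertion order: [8, 26, 29, 22, 11, 40]
Tree (level-order array): [8, None, 26, 22, 29, 11, None, None, 40]
Compute height bottom-up (empty subtree = -1):
  height(11) = 1 + max(-1, -1) = 0
  height(22) = 1 + max(0, -1) = 1
  height(40) = 1 + max(-1, -1) = 0
  height(29) = 1 + max(-1, 0) = 1
  height(26) = 1 + max(1, 1) = 2
  height(8) = 1 + max(-1, 2) = 3
Height = 3


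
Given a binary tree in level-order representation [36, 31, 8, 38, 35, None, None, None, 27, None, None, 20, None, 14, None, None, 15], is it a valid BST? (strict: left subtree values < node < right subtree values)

Level-order array: [36, 31, 8, 38, 35, None, None, None, 27, None, None, 20, None, 14, None, None, 15]
Validate using subtree bounds (lo, hi): at each node, require lo < value < hi,
then recurse left with hi=value and right with lo=value.
Preorder trace (stopping at first violation):
  at node 36 with bounds (-inf, +inf): OK
  at node 31 with bounds (-inf, 36): OK
  at node 38 with bounds (-inf, 31): VIOLATION
Node 38 violates its bound: not (-inf < 38 < 31).
Result: Not a valid BST


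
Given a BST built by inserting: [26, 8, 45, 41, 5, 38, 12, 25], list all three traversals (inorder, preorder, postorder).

Tree insertion order: [26, 8, 45, 41, 5, 38, 12, 25]
Tree (level-order array): [26, 8, 45, 5, 12, 41, None, None, None, None, 25, 38]
Inorder (L, root, R): [5, 8, 12, 25, 26, 38, 41, 45]
Preorder (root, L, R): [26, 8, 5, 12, 25, 45, 41, 38]
Postorder (L, R, root): [5, 25, 12, 8, 38, 41, 45, 26]


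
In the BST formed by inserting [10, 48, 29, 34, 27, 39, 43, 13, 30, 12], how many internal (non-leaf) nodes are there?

Tree built from: [10, 48, 29, 34, 27, 39, 43, 13, 30, 12]
Tree (level-order array): [10, None, 48, 29, None, 27, 34, 13, None, 30, 39, 12, None, None, None, None, 43]
Rule: An internal node has at least one child.
Per-node child counts:
  node 10: 1 child(ren)
  node 48: 1 child(ren)
  node 29: 2 child(ren)
  node 27: 1 child(ren)
  node 13: 1 child(ren)
  node 12: 0 child(ren)
  node 34: 2 child(ren)
  node 30: 0 child(ren)
  node 39: 1 child(ren)
  node 43: 0 child(ren)
Matching nodes: [10, 48, 29, 27, 13, 34, 39]
Count of internal (non-leaf) nodes: 7


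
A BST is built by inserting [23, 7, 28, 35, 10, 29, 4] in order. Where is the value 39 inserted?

Starting tree (level order): [23, 7, 28, 4, 10, None, 35, None, None, None, None, 29]
Insertion path: 23 -> 28 -> 35
Result: insert 39 as right child of 35
Final tree (level order): [23, 7, 28, 4, 10, None, 35, None, None, None, None, 29, 39]


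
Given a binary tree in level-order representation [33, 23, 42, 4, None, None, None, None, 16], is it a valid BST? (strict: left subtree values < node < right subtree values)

Level-order array: [33, 23, 42, 4, None, None, None, None, 16]
Validate using subtree bounds (lo, hi): at each node, require lo < value < hi,
then recurse left with hi=value and right with lo=value.
Preorder trace (stopping at first violation):
  at node 33 with bounds (-inf, +inf): OK
  at node 23 with bounds (-inf, 33): OK
  at node 4 with bounds (-inf, 23): OK
  at node 16 with bounds (4, 23): OK
  at node 42 with bounds (33, +inf): OK
No violation found at any node.
Result: Valid BST


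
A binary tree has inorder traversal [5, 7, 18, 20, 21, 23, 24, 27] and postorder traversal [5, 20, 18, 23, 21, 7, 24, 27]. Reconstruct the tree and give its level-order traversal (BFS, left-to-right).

Inorder:   [5, 7, 18, 20, 21, 23, 24, 27]
Postorder: [5, 20, 18, 23, 21, 7, 24, 27]
Algorithm: postorder visits root last, so walk postorder right-to-left;
each value is the root of the current inorder slice — split it at that
value, recurse on the right subtree first, then the left.
Recursive splits:
  root=27; inorder splits into left=[5, 7, 18, 20, 21, 23, 24], right=[]
  root=24; inorder splits into left=[5, 7, 18, 20, 21, 23], right=[]
  root=7; inorder splits into left=[5], right=[18, 20, 21, 23]
  root=21; inorder splits into left=[18, 20], right=[23]
  root=23; inorder splits into left=[], right=[]
  root=18; inorder splits into left=[], right=[20]
  root=20; inorder splits into left=[], right=[]
  root=5; inorder splits into left=[], right=[]
Reconstructed level-order: [27, 24, 7, 5, 21, 18, 23, 20]


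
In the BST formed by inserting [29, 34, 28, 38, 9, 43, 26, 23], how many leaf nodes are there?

Tree built from: [29, 34, 28, 38, 9, 43, 26, 23]
Tree (level-order array): [29, 28, 34, 9, None, None, 38, None, 26, None, 43, 23]
Rule: A leaf has 0 children.
Per-node child counts:
  node 29: 2 child(ren)
  node 28: 1 child(ren)
  node 9: 1 child(ren)
  node 26: 1 child(ren)
  node 23: 0 child(ren)
  node 34: 1 child(ren)
  node 38: 1 child(ren)
  node 43: 0 child(ren)
Matching nodes: [23, 43]
Count of leaf nodes: 2


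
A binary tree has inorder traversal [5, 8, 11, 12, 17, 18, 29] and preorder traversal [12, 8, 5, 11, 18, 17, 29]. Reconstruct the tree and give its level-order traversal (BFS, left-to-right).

Inorder:  [5, 8, 11, 12, 17, 18, 29]
Preorder: [12, 8, 5, 11, 18, 17, 29]
Algorithm: preorder visits root first, so consume preorder in order;
for each root, split the current inorder slice at that value into
left-subtree inorder and right-subtree inorder, then recurse.
Recursive splits:
  root=12; inorder splits into left=[5, 8, 11], right=[17, 18, 29]
  root=8; inorder splits into left=[5], right=[11]
  root=5; inorder splits into left=[], right=[]
  root=11; inorder splits into left=[], right=[]
  root=18; inorder splits into left=[17], right=[29]
  root=17; inorder splits into left=[], right=[]
  root=29; inorder splits into left=[], right=[]
Reconstructed level-order: [12, 8, 18, 5, 11, 17, 29]


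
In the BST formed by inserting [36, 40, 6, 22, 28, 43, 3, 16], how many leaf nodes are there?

Tree built from: [36, 40, 6, 22, 28, 43, 3, 16]
Tree (level-order array): [36, 6, 40, 3, 22, None, 43, None, None, 16, 28]
Rule: A leaf has 0 children.
Per-node child counts:
  node 36: 2 child(ren)
  node 6: 2 child(ren)
  node 3: 0 child(ren)
  node 22: 2 child(ren)
  node 16: 0 child(ren)
  node 28: 0 child(ren)
  node 40: 1 child(ren)
  node 43: 0 child(ren)
Matching nodes: [3, 16, 28, 43]
Count of leaf nodes: 4


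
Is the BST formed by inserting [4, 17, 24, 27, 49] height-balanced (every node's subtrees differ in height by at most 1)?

Tree (level-order array): [4, None, 17, None, 24, None, 27, None, 49]
Definition: a tree is height-balanced if, at every node, |h(left) - h(right)| <= 1 (empty subtree has height -1).
Bottom-up per-node check:
  node 49: h_left=-1, h_right=-1, diff=0 [OK], height=0
  node 27: h_left=-1, h_right=0, diff=1 [OK], height=1
  node 24: h_left=-1, h_right=1, diff=2 [FAIL (|-1-1|=2 > 1)], height=2
  node 17: h_left=-1, h_right=2, diff=3 [FAIL (|-1-2|=3 > 1)], height=3
  node 4: h_left=-1, h_right=3, diff=4 [FAIL (|-1-3|=4 > 1)], height=4
Node 24 violates the condition: |-1 - 1| = 2 > 1.
Result: Not balanced


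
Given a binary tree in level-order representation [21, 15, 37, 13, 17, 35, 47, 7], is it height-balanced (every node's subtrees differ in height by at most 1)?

Tree (level-order array): [21, 15, 37, 13, 17, 35, 47, 7]
Definition: a tree is height-balanced if, at every node, |h(left) - h(right)| <= 1 (empty subtree has height -1).
Bottom-up per-node check:
  node 7: h_left=-1, h_right=-1, diff=0 [OK], height=0
  node 13: h_left=0, h_right=-1, diff=1 [OK], height=1
  node 17: h_left=-1, h_right=-1, diff=0 [OK], height=0
  node 15: h_left=1, h_right=0, diff=1 [OK], height=2
  node 35: h_left=-1, h_right=-1, diff=0 [OK], height=0
  node 47: h_left=-1, h_right=-1, diff=0 [OK], height=0
  node 37: h_left=0, h_right=0, diff=0 [OK], height=1
  node 21: h_left=2, h_right=1, diff=1 [OK], height=3
All nodes satisfy the balance condition.
Result: Balanced


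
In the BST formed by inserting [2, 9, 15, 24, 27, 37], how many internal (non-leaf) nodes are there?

Tree built from: [2, 9, 15, 24, 27, 37]
Tree (level-order array): [2, None, 9, None, 15, None, 24, None, 27, None, 37]
Rule: An internal node has at least one child.
Per-node child counts:
  node 2: 1 child(ren)
  node 9: 1 child(ren)
  node 15: 1 child(ren)
  node 24: 1 child(ren)
  node 27: 1 child(ren)
  node 37: 0 child(ren)
Matching nodes: [2, 9, 15, 24, 27]
Count of internal (non-leaf) nodes: 5


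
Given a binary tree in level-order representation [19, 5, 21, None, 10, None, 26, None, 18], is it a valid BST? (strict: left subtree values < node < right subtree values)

Level-order array: [19, 5, 21, None, 10, None, 26, None, 18]
Validate using subtree bounds (lo, hi): at each node, require lo < value < hi,
then recurse left with hi=value and right with lo=value.
Preorder trace (stopping at first violation):
  at node 19 with bounds (-inf, +inf): OK
  at node 5 with bounds (-inf, 19): OK
  at node 10 with bounds (5, 19): OK
  at node 18 with bounds (10, 19): OK
  at node 21 with bounds (19, +inf): OK
  at node 26 with bounds (21, +inf): OK
No violation found at any node.
Result: Valid BST


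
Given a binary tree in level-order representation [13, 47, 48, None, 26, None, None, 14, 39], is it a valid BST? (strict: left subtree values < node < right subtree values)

Level-order array: [13, 47, 48, None, 26, None, None, 14, 39]
Validate using subtree bounds (lo, hi): at each node, require lo < value < hi,
then recurse left with hi=value and right with lo=value.
Preorder trace (stopping at first violation):
  at node 13 with bounds (-inf, +inf): OK
  at node 47 with bounds (-inf, 13): VIOLATION
Node 47 violates its bound: not (-inf < 47 < 13).
Result: Not a valid BST


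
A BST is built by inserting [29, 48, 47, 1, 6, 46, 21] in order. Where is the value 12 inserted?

Starting tree (level order): [29, 1, 48, None, 6, 47, None, None, 21, 46]
Insertion path: 29 -> 1 -> 6 -> 21
Result: insert 12 as left child of 21
Final tree (level order): [29, 1, 48, None, 6, 47, None, None, 21, 46, None, 12]


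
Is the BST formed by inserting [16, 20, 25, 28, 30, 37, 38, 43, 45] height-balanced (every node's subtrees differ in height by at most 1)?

Tree (level-order array): [16, None, 20, None, 25, None, 28, None, 30, None, 37, None, 38, None, 43, None, 45]
Definition: a tree is height-balanced if, at every node, |h(left) - h(right)| <= 1 (empty subtree has height -1).
Bottom-up per-node check:
  node 45: h_left=-1, h_right=-1, diff=0 [OK], height=0
  node 43: h_left=-1, h_right=0, diff=1 [OK], height=1
  node 38: h_left=-1, h_right=1, diff=2 [FAIL (|-1-1|=2 > 1)], height=2
  node 37: h_left=-1, h_right=2, diff=3 [FAIL (|-1-2|=3 > 1)], height=3
  node 30: h_left=-1, h_right=3, diff=4 [FAIL (|-1-3|=4 > 1)], height=4
  node 28: h_left=-1, h_right=4, diff=5 [FAIL (|-1-4|=5 > 1)], height=5
  node 25: h_left=-1, h_right=5, diff=6 [FAIL (|-1-5|=6 > 1)], height=6
  node 20: h_left=-1, h_right=6, diff=7 [FAIL (|-1-6|=7 > 1)], height=7
  node 16: h_left=-1, h_right=7, diff=8 [FAIL (|-1-7|=8 > 1)], height=8
Node 38 violates the condition: |-1 - 1| = 2 > 1.
Result: Not balanced


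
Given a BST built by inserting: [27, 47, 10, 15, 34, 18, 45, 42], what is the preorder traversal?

Tree insertion order: [27, 47, 10, 15, 34, 18, 45, 42]
Tree (level-order array): [27, 10, 47, None, 15, 34, None, None, 18, None, 45, None, None, 42]
Preorder traversal: [27, 10, 15, 18, 47, 34, 45, 42]


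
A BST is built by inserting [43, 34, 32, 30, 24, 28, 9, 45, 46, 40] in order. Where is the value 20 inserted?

Starting tree (level order): [43, 34, 45, 32, 40, None, 46, 30, None, None, None, None, None, 24, None, 9, 28]
Insertion path: 43 -> 34 -> 32 -> 30 -> 24 -> 9
Result: insert 20 as right child of 9
Final tree (level order): [43, 34, 45, 32, 40, None, 46, 30, None, None, None, None, None, 24, None, 9, 28, None, 20]


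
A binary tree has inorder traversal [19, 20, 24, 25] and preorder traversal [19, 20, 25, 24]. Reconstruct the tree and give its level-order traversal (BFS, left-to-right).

Inorder:  [19, 20, 24, 25]
Preorder: [19, 20, 25, 24]
Algorithm: preorder visits root first, so consume preorder in order;
for each root, split the current inorder slice at that value into
left-subtree inorder and right-subtree inorder, then recurse.
Recursive splits:
  root=19; inorder splits into left=[], right=[20, 24, 25]
  root=20; inorder splits into left=[], right=[24, 25]
  root=25; inorder splits into left=[24], right=[]
  root=24; inorder splits into left=[], right=[]
Reconstructed level-order: [19, 20, 25, 24]


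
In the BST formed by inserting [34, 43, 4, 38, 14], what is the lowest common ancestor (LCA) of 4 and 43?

Tree insertion order: [34, 43, 4, 38, 14]
Tree (level-order array): [34, 4, 43, None, 14, 38]
In a BST, the LCA of p=4, q=43 is the first node v on the
root-to-leaf path with p <= v <= q (go left if both < v, right if both > v).
Walk from root:
  at 34: 4 <= 34 <= 43, this is the LCA
LCA = 34


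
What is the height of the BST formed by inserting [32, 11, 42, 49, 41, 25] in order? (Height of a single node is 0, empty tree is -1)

Insertion order: [32, 11, 42, 49, 41, 25]
Tree (level-order array): [32, 11, 42, None, 25, 41, 49]
Compute height bottom-up (empty subtree = -1):
  height(25) = 1 + max(-1, -1) = 0
  height(11) = 1 + max(-1, 0) = 1
  height(41) = 1 + max(-1, -1) = 0
  height(49) = 1 + max(-1, -1) = 0
  height(42) = 1 + max(0, 0) = 1
  height(32) = 1 + max(1, 1) = 2
Height = 2
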